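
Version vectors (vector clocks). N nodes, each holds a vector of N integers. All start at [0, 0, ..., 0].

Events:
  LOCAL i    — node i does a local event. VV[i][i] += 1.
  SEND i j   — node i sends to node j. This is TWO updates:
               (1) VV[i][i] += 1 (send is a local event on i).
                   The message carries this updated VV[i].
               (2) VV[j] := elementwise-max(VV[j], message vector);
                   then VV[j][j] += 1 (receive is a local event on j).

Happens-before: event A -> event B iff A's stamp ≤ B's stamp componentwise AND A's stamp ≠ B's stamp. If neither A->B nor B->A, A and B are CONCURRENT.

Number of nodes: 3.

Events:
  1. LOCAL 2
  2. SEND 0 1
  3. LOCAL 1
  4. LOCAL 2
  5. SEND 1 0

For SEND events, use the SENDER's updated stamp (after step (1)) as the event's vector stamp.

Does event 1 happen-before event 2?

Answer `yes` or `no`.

Initial: VV[0]=[0, 0, 0]
Initial: VV[1]=[0, 0, 0]
Initial: VV[2]=[0, 0, 0]
Event 1: LOCAL 2: VV[2][2]++ -> VV[2]=[0, 0, 1]
Event 2: SEND 0->1: VV[0][0]++ -> VV[0]=[1, 0, 0], msg_vec=[1, 0, 0]; VV[1]=max(VV[1],msg_vec) then VV[1][1]++ -> VV[1]=[1, 1, 0]
Event 3: LOCAL 1: VV[1][1]++ -> VV[1]=[1, 2, 0]
Event 4: LOCAL 2: VV[2][2]++ -> VV[2]=[0, 0, 2]
Event 5: SEND 1->0: VV[1][1]++ -> VV[1]=[1, 3, 0], msg_vec=[1, 3, 0]; VV[0]=max(VV[0],msg_vec) then VV[0][0]++ -> VV[0]=[2, 3, 0]
Event 1 stamp: [0, 0, 1]
Event 2 stamp: [1, 0, 0]
[0, 0, 1] <= [1, 0, 0]? False. Equal? False. Happens-before: False

Answer: no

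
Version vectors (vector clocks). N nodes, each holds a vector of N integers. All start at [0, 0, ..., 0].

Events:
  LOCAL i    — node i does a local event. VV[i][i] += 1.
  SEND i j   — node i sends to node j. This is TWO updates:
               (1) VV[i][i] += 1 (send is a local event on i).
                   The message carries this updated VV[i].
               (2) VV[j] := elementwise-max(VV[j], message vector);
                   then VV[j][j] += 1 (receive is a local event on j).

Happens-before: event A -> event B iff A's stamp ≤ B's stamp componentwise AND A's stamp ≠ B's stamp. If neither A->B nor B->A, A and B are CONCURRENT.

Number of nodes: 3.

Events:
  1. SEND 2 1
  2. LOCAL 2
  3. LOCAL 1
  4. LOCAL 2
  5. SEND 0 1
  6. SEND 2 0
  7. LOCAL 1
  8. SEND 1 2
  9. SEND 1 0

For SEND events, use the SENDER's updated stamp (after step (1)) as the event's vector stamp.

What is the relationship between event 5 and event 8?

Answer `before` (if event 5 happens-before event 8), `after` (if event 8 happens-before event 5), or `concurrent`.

Answer: before

Derivation:
Initial: VV[0]=[0, 0, 0]
Initial: VV[1]=[0, 0, 0]
Initial: VV[2]=[0, 0, 0]
Event 1: SEND 2->1: VV[2][2]++ -> VV[2]=[0, 0, 1], msg_vec=[0, 0, 1]; VV[1]=max(VV[1],msg_vec) then VV[1][1]++ -> VV[1]=[0, 1, 1]
Event 2: LOCAL 2: VV[2][2]++ -> VV[2]=[0, 0, 2]
Event 3: LOCAL 1: VV[1][1]++ -> VV[1]=[0, 2, 1]
Event 4: LOCAL 2: VV[2][2]++ -> VV[2]=[0, 0, 3]
Event 5: SEND 0->1: VV[0][0]++ -> VV[0]=[1, 0, 0], msg_vec=[1, 0, 0]; VV[1]=max(VV[1],msg_vec) then VV[1][1]++ -> VV[1]=[1, 3, 1]
Event 6: SEND 2->0: VV[2][2]++ -> VV[2]=[0, 0, 4], msg_vec=[0, 0, 4]; VV[0]=max(VV[0],msg_vec) then VV[0][0]++ -> VV[0]=[2, 0, 4]
Event 7: LOCAL 1: VV[1][1]++ -> VV[1]=[1, 4, 1]
Event 8: SEND 1->2: VV[1][1]++ -> VV[1]=[1, 5, 1], msg_vec=[1, 5, 1]; VV[2]=max(VV[2],msg_vec) then VV[2][2]++ -> VV[2]=[1, 5, 5]
Event 9: SEND 1->0: VV[1][1]++ -> VV[1]=[1, 6, 1], msg_vec=[1, 6, 1]; VV[0]=max(VV[0],msg_vec) then VV[0][0]++ -> VV[0]=[3, 6, 4]
Event 5 stamp: [1, 0, 0]
Event 8 stamp: [1, 5, 1]
[1, 0, 0] <= [1, 5, 1]? True
[1, 5, 1] <= [1, 0, 0]? False
Relation: before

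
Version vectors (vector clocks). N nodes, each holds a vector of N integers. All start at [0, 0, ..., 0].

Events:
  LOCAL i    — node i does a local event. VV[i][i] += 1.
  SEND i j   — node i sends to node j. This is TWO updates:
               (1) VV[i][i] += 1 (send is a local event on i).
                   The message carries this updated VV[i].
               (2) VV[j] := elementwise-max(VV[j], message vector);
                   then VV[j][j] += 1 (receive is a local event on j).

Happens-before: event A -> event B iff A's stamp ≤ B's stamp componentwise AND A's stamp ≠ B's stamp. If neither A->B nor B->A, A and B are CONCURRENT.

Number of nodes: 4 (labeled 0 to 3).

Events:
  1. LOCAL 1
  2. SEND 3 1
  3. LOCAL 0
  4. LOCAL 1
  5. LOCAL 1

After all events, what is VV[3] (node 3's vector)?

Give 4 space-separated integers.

Answer: 0 0 0 1

Derivation:
Initial: VV[0]=[0, 0, 0, 0]
Initial: VV[1]=[0, 0, 0, 0]
Initial: VV[2]=[0, 0, 0, 0]
Initial: VV[3]=[0, 0, 0, 0]
Event 1: LOCAL 1: VV[1][1]++ -> VV[1]=[0, 1, 0, 0]
Event 2: SEND 3->1: VV[3][3]++ -> VV[3]=[0, 0, 0, 1], msg_vec=[0, 0, 0, 1]; VV[1]=max(VV[1],msg_vec) then VV[1][1]++ -> VV[1]=[0, 2, 0, 1]
Event 3: LOCAL 0: VV[0][0]++ -> VV[0]=[1, 0, 0, 0]
Event 4: LOCAL 1: VV[1][1]++ -> VV[1]=[0, 3, 0, 1]
Event 5: LOCAL 1: VV[1][1]++ -> VV[1]=[0, 4, 0, 1]
Final vectors: VV[0]=[1, 0, 0, 0]; VV[1]=[0, 4, 0, 1]; VV[2]=[0, 0, 0, 0]; VV[3]=[0, 0, 0, 1]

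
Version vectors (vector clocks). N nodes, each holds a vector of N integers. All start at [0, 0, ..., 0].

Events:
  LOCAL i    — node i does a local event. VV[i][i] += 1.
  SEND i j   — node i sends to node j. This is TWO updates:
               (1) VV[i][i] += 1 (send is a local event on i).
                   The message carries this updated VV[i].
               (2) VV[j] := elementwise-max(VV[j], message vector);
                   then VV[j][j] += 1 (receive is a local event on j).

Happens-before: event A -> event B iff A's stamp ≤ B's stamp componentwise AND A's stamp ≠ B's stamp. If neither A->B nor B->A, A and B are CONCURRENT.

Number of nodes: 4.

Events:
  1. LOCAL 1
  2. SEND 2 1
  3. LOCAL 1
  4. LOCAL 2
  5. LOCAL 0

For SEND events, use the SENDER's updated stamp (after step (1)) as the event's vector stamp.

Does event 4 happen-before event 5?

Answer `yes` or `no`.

Initial: VV[0]=[0, 0, 0, 0]
Initial: VV[1]=[0, 0, 0, 0]
Initial: VV[2]=[0, 0, 0, 0]
Initial: VV[3]=[0, 0, 0, 0]
Event 1: LOCAL 1: VV[1][1]++ -> VV[1]=[0, 1, 0, 0]
Event 2: SEND 2->1: VV[2][2]++ -> VV[2]=[0, 0, 1, 0], msg_vec=[0, 0, 1, 0]; VV[1]=max(VV[1],msg_vec) then VV[1][1]++ -> VV[1]=[0, 2, 1, 0]
Event 3: LOCAL 1: VV[1][1]++ -> VV[1]=[0, 3, 1, 0]
Event 4: LOCAL 2: VV[2][2]++ -> VV[2]=[0, 0, 2, 0]
Event 5: LOCAL 0: VV[0][0]++ -> VV[0]=[1, 0, 0, 0]
Event 4 stamp: [0, 0, 2, 0]
Event 5 stamp: [1, 0, 0, 0]
[0, 0, 2, 0] <= [1, 0, 0, 0]? False. Equal? False. Happens-before: False

Answer: no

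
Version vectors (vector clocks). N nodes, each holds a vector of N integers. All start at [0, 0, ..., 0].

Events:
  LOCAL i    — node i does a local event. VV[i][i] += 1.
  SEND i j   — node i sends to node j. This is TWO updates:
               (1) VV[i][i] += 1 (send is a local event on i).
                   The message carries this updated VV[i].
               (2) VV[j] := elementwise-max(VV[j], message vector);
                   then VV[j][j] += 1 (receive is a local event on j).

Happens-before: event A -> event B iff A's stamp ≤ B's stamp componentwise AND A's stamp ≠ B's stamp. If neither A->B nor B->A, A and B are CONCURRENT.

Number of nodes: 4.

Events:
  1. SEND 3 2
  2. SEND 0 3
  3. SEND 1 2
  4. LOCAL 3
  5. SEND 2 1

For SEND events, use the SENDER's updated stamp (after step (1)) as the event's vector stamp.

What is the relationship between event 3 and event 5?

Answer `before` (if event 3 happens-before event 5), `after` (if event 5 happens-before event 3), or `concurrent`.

Answer: before

Derivation:
Initial: VV[0]=[0, 0, 0, 0]
Initial: VV[1]=[0, 0, 0, 0]
Initial: VV[2]=[0, 0, 0, 0]
Initial: VV[3]=[0, 0, 0, 0]
Event 1: SEND 3->2: VV[3][3]++ -> VV[3]=[0, 0, 0, 1], msg_vec=[0, 0, 0, 1]; VV[2]=max(VV[2],msg_vec) then VV[2][2]++ -> VV[2]=[0, 0, 1, 1]
Event 2: SEND 0->3: VV[0][0]++ -> VV[0]=[1, 0, 0, 0], msg_vec=[1, 0, 0, 0]; VV[3]=max(VV[3],msg_vec) then VV[3][3]++ -> VV[3]=[1, 0, 0, 2]
Event 3: SEND 1->2: VV[1][1]++ -> VV[1]=[0, 1, 0, 0], msg_vec=[0, 1, 0, 0]; VV[2]=max(VV[2],msg_vec) then VV[2][2]++ -> VV[2]=[0, 1, 2, 1]
Event 4: LOCAL 3: VV[3][3]++ -> VV[3]=[1, 0, 0, 3]
Event 5: SEND 2->1: VV[2][2]++ -> VV[2]=[0, 1, 3, 1], msg_vec=[0, 1, 3, 1]; VV[1]=max(VV[1],msg_vec) then VV[1][1]++ -> VV[1]=[0, 2, 3, 1]
Event 3 stamp: [0, 1, 0, 0]
Event 5 stamp: [0, 1, 3, 1]
[0, 1, 0, 0] <= [0, 1, 3, 1]? True
[0, 1, 3, 1] <= [0, 1, 0, 0]? False
Relation: before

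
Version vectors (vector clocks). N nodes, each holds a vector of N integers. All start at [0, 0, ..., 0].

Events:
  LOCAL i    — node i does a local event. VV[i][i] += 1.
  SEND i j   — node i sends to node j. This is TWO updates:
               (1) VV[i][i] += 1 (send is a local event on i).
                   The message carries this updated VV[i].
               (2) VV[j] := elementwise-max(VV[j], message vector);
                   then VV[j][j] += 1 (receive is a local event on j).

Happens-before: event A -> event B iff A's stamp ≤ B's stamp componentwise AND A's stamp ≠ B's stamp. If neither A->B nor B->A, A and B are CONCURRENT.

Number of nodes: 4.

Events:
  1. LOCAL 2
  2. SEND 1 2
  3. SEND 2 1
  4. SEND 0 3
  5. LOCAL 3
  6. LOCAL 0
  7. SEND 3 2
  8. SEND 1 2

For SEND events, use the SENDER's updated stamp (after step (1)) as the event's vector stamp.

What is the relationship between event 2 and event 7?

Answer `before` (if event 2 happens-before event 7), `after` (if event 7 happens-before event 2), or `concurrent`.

Initial: VV[0]=[0, 0, 0, 0]
Initial: VV[1]=[0, 0, 0, 0]
Initial: VV[2]=[0, 0, 0, 0]
Initial: VV[3]=[0, 0, 0, 0]
Event 1: LOCAL 2: VV[2][2]++ -> VV[2]=[0, 0, 1, 0]
Event 2: SEND 1->2: VV[1][1]++ -> VV[1]=[0, 1, 0, 0], msg_vec=[0, 1, 0, 0]; VV[2]=max(VV[2],msg_vec) then VV[2][2]++ -> VV[2]=[0, 1, 2, 0]
Event 3: SEND 2->1: VV[2][2]++ -> VV[2]=[0, 1, 3, 0], msg_vec=[0, 1, 3, 0]; VV[1]=max(VV[1],msg_vec) then VV[1][1]++ -> VV[1]=[0, 2, 3, 0]
Event 4: SEND 0->3: VV[0][0]++ -> VV[0]=[1, 0, 0, 0], msg_vec=[1, 0, 0, 0]; VV[3]=max(VV[3],msg_vec) then VV[3][3]++ -> VV[3]=[1, 0, 0, 1]
Event 5: LOCAL 3: VV[3][3]++ -> VV[3]=[1, 0, 0, 2]
Event 6: LOCAL 0: VV[0][0]++ -> VV[0]=[2, 0, 0, 0]
Event 7: SEND 3->2: VV[3][3]++ -> VV[3]=[1, 0, 0, 3], msg_vec=[1, 0, 0, 3]; VV[2]=max(VV[2],msg_vec) then VV[2][2]++ -> VV[2]=[1, 1, 4, 3]
Event 8: SEND 1->2: VV[1][1]++ -> VV[1]=[0, 3, 3, 0], msg_vec=[0, 3, 3, 0]; VV[2]=max(VV[2],msg_vec) then VV[2][2]++ -> VV[2]=[1, 3, 5, 3]
Event 2 stamp: [0, 1, 0, 0]
Event 7 stamp: [1, 0, 0, 3]
[0, 1, 0, 0] <= [1, 0, 0, 3]? False
[1, 0, 0, 3] <= [0, 1, 0, 0]? False
Relation: concurrent

Answer: concurrent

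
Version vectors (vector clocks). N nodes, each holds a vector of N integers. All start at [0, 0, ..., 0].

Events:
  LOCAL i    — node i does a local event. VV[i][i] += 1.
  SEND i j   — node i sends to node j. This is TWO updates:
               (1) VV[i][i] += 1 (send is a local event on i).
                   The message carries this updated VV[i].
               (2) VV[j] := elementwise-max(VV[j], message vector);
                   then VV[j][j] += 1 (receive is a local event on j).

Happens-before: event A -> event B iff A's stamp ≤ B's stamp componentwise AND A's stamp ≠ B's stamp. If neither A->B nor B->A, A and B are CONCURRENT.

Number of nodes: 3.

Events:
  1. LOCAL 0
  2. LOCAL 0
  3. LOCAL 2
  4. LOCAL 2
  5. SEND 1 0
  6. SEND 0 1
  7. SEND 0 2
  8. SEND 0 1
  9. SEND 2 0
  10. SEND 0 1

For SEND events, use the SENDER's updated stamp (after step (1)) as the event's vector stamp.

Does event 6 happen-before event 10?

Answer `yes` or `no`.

Answer: yes

Derivation:
Initial: VV[0]=[0, 0, 0]
Initial: VV[1]=[0, 0, 0]
Initial: VV[2]=[0, 0, 0]
Event 1: LOCAL 0: VV[0][0]++ -> VV[0]=[1, 0, 0]
Event 2: LOCAL 0: VV[0][0]++ -> VV[0]=[2, 0, 0]
Event 3: LOCAL 2: VV[2][2]++ -> VV[2]=[0, 0, 1]
Event 4: LOCAL 2: VV[2][2]++ -> VV[2]=[0, 0, 2]
Event 5: SEND 1->0: VV[1][1]++ -> VV[1]=[0, 1, 0], msg_vec=[0, 1, 0]; VV[0]=max(VV[0],msg_vec) then VV[0][0]++ -> VV[0]=[3, 1, 0]
Event 6: SEND 0->1: VV[0][0]++ -> VV[0]=[4, 1, 0], msg_vec=[4, 1, 0]; VV[1]=max(VV[1],msg_vec) then VV[1][1]++ -> VV[1]=[4, 2, 0]
Event 7: SEND 0->2: VV[0][0]++ -> VV[0]=[5, 1, 0], msg_vec=[5, 1, 0]; VV[2]=max(VV[2],msg_vec) then VV[2][2]++ -> VV[2]=[5, 1, 3]
Event 8: SEND 0->1: VV[0][0]++ -> VV[0]=[6, 1, 0], msg_vec=[6, 1, 0]; VV[1]=max(VV[1],msg_vec) then VV[1][1]++ -> VV[1]=[6, 3, 0]
Event 9: SEND 2->0: VV[2][2]++ -> VV[2]=[5, 1, 4], msg_vec=[5, 1, 4]; VV[0]=max(VV[0],msg_vec) then VV[0][0]++ -> VV[0]=[7, 1, 4]
Event 10: SEND 0->1: VV[0][0]++ -> VV[0]=[8, 1, 4], msg_vec=[8, 1, 4]; VV[1]=max(VV[1],msg_vec) then VV[1][1]++ -> VV[1]=[8, 4, 4]
Event 6 stamp: [4, 1, 0]
Event 10 stamp: [8, 1, 4]
[4, 1, 0] <= [8, 1, 4]? True. Equal? False. Happens-before: True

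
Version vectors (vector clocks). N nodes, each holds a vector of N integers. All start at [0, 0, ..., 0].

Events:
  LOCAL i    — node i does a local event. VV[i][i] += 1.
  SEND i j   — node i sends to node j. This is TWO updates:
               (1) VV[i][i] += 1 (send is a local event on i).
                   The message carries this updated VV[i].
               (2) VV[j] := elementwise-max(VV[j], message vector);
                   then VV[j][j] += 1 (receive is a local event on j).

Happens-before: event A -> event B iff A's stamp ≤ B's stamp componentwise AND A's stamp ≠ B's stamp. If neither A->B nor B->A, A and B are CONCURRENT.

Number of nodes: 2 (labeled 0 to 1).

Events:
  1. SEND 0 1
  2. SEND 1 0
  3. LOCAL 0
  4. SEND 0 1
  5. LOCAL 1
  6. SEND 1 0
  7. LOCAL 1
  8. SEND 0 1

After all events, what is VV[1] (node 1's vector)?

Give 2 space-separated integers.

Initial: VV[0]=[0, 0]
Initial: VV[1]=[0, 0]
Event 1: SEND 0->1: VV[0][0]++ -> VV[0]=[1, 0], msg_vec=[1, 0]; VV[1]=max(VV[1],msg_vec) then VV[1][1]++ -> VV[1]=[1, 1]
Event 2: SEND 1->0: VV[1][1]++ -> VV[1]=[1, 2], msg_vec=[1, 2]; VV[0]=max(VV[0],msg_vec) then VV[0][0]++ -> VV[0]=[2, 2]
Event 3: LOCAL 0: VV[0][0]++ -> VV[0]=[3, 2]
Event 4: SEND 0->1: VV[0][0]++ -> VV[0]=[4, 2], msg_vec=[4, 2]; VV[1]=max(VV[1],msg_vec) then VV[1][1]++ -> VV[1]=[4, 3]
Event 5: LOCAL 1: VV[1][1]++ -> VV[1]=[4, 4]
Event 6: SEND 1->0: VV[1][1]++ -> VV[1]=[4, 5], msg_vec=[4, 5]; VV[0]=max(VV[0],msg_vec) then VV[0][0]++ -> VV[0]=[5, 5]
Event 7: LOCAL 1: VV[1][1]++ -> VV[1]=[4, 6]
Event 8: SEND 0->1: VV[0][0]++ -> VV[0]=[6, 5], msg_vec=[6, 5]; VV[1]=max(VV[1],msg_vec) then VV[1][1]++ -> VV[1]=[6, 7]
Final vectors: VV[0]=[6, 5]; VV[1]=[6, 7]

Answer: 6 7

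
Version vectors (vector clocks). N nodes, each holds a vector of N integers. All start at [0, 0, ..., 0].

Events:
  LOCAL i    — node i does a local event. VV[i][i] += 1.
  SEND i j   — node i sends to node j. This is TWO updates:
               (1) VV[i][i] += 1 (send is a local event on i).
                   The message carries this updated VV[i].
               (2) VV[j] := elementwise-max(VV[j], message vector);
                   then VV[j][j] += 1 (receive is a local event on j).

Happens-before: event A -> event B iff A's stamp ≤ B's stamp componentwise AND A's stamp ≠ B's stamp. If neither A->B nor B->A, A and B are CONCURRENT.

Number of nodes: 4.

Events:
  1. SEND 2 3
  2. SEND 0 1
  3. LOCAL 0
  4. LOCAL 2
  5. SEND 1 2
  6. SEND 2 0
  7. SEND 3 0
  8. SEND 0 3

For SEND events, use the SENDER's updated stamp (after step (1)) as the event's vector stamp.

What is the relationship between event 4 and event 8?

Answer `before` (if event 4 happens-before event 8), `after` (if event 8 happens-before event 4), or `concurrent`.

Answer: before

Derivation:
Initial: VV[0]=[0, 0, 0, 0]
Initial: VV[1]=[0, 0, 0, 0]
Initial: VV[2]=[0, 0, 0, 0]
Initial: VV[3]=[0, 0, 0, 0]
Event 1: SEND 2->3: VV[2][2]++ -> VV[2]=[0, 0, 1, 0], msg_vec=[0, 0, 1, 0]; VV[3]=max(VV[3],msg_vec) then VV[3][3]++ -> VV[3]=[0, 0, 1, 1]
Event 2: SEND 0->1: VV[0][0]++ -> VV[0]=[1, 0, 0, 0], msg_vec=[1, 0, 0, 0]; VV[1]=max(VV[1],msg_vec) then VV[1][1]++ -> VV[1]=[1, 1, 0, 0]
Event 3: LOCAL 0: VV[0][0]++ -> VV[0]=[2, 0, 0, 0]
Event 4: LOCAL 2: VV[2][2]++ -> VV[2]=[0, 0, 2, 0]
Event 5: SEND 1->2: VV[1][1]++ -> VV[1]=[1, 2, 0, 0], msg_vec=[1, 2, 0, 0]; VV[2]=max(VV[2],msg_vec) then VV[2][2]++ -> VV[2]=[1, 2, 3, 0]
Event 6: SEND 2->0: VV[2][2]++ -> VV[2]=[1, 2, 4, 0], msg_vec=[1, 2, 4, 0]; VV[0]=max(VV[0],msg_vec) then VV[0][0]++ -> VV[0]=[3, 2, 4, 0]
Event 7: SEND 3->0: VV[3][3]++ -> VV[3]=[0, 0, 1, 2], msg_vec=[0, 0, 1, 2]; VV[0]=max(VV[0],msg_vec) then VV[0][0]++ -> VV[0]=[4, 2, 4, 2]
Event 8: SEND 0->3: VV[0][0]++ -> VV[0]=[5, 2, 4, 2], msg_vec=[5, 2, 4, 2]; VV[3]=max(VV[3],msg_vec) then VV[3][3]++ -> VV[3]=[5, 2, 4, 3]
Event 4 stamp: [0, 0, 2, 0]
Event 8 stamp: [5, 2, 4, 2]
[0, 0, 2, 0] <= [5, 2, 4, 2]? True
[5, 2, 4, 2] <= [0, 0, 2, 0]? False
Relation: before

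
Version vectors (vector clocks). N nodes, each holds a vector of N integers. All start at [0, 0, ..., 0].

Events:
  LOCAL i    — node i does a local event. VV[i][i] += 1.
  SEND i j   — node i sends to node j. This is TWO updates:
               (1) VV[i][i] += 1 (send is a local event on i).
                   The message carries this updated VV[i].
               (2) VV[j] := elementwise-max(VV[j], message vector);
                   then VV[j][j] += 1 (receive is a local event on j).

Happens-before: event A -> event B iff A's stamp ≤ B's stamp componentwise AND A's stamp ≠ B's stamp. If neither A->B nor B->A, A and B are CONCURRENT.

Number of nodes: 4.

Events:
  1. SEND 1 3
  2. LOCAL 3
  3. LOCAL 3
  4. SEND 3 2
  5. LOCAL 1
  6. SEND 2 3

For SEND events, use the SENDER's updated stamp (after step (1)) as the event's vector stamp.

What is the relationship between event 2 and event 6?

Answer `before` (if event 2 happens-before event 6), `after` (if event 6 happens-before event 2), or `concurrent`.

Answer: before

Derivation:
Initial: VV[0]=[0, 0, 0, 0]
Initial: VV[1]=[0, 0, 0, 0]
Initial: VV[2]=[0, 0, 0, 0]
Initial: VV[3]=[0, 0, 0, 0]
Event 1: SEND 1->3: VV[1][1]++ -> VV[1]=[0, 1, 0, 0], msg_vec=[0, 1, 0, 0]; VV[3]=max(VV[3],msg_vec) then VV[3][3]++ -> VV[3]=[0, 1, 0, 1]
Event 2: LOCAL 3: VV[3][3]++ -> VV[3]=[0, 1, 0, 2]
Event 3: LOCAL 3: VV[3][3]++ -> VV[3]=[0, 1, 0, 3]
Event 4: SEND 3->2: VV[3][3]++ -> VV[3]=[0, 1, 0, 4], msg_vec=[0, 1, 0, 4]; VV[2]=max(VV[2],msg_vec) then VV[2][2]++ -> VV[2]=[0, 1, 1, 4]
Event 5: LOCAL 1: VV[1][1]++ -> VV[1]=[0, 2, 0, 0]
Event 6: SEND 2->3: VV[2][2]++ -> VV[2]=[0, 1, 2, 4], msg_vec=[0, 1, 2, 4]; VV[3]=max(VV[3],msg_vec) then VV[3][3]++ -> VV[3]=[0, 1, 2, 5]
Event 2 stamp: [0, 1, 0, 2]
Event 6 stamp: [0, 1, 2, 4]
[0, 1, 0, 2] <= [0, 1, 2, 4]? True
[0, 1, 2, 4] <= [0, 1, 0, 2]? False
Relation: before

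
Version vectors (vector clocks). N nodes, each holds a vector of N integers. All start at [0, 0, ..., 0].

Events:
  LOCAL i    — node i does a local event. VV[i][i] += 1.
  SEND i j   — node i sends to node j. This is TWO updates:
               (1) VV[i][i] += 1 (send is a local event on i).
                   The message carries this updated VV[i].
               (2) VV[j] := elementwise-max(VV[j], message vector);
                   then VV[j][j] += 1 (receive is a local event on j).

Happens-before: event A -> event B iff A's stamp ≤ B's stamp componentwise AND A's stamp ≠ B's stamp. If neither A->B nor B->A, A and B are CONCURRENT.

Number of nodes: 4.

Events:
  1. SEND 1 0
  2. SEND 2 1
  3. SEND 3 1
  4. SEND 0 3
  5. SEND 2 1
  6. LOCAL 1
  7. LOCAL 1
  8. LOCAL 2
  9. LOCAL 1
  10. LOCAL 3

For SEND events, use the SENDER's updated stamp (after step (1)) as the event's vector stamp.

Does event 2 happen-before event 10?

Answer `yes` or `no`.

Answer: no

Derivation:
Initial: VV[0]=[0, 0, 0, 0]
Initial: VV[1]=[0, 0, 0, 0]
Initial: VV[2]=[0, 0, 0, 0]
Initial: VV[3]=[0, 0, 0, 0]
Event 1: SEND 1->0: VV[1][1]++ -> VV[1]=[0, 1, 0, 0], msg_vec=[0, 1, 0, 0]; VV[0]=max(VV[0],msg_vec) then VV[0][0]++ -> VV[0]=[1, 1, 0, 0]
Event 2: SEND 2->1: VV[2][2]++ -> VV[2]=[0, 0, 1, 0], msg_vec=[0, 0, 1, 0]; VV[1]=max(VV[1],msg_vec) then VV[1][1]++ -> VV[1]=[0, 2, 1, 0]
Event 3: SEND 3->1: VV[3][3]++ -> VV[3]=[0, 0, 0, 1], msg_vec=[0, 0, 0, 1]; VV[1]=max(VV[1],msg_vec) then VV[1][1]++ -> VV[1]=[0, 3, 1, 1]
Event 4: SEND 0->3: VV[0][0]++ -> VV[0]=[2, 1, 0, 0], msg_vec=[2, 1, 0, 0]; VV[3]=max(VV[3],msg_vec) then VV[3][3]++ -> VV[3]=[2, 1, 0, 2]
Event 5: SEND 2->1: VV[2][2]++ -> VV[2]=[0, 0, 2, 0], msg_vec=[0, 0, 2, 0]; VV[1]=max(VV[1],msg_vec) then VV[1][1]++ -> VV[1]=[0, 4, 2, 1]
Event 6: LOCAL 1: VV[1][1]++ -> VV[1]=[0, 5, 2, 1]
Event 7: LOCAL 1: VV[1][1]++ -> VV[1]=[0, 6, 2, 1]
Event 8: LOCAL 2: VV[2][2]++ -> VV[2]=[0, 0, 3, 0]
Event 9: LOCAL 1: VV[1][1]++ -> VV[1]=[0, 7, 2, 1]
Event 10: LOCAL 3: VV[3][3]++ -> VV[3]=[2, 1, 0, 3]
Event 2 stamp: [0, 0, 1, 0]
Event 10 stamp: [2, 1, 0, 3]
[0, 0, 1, 0] <= [2, 1, 0, 3]? False. Equal? False. Happens-before: False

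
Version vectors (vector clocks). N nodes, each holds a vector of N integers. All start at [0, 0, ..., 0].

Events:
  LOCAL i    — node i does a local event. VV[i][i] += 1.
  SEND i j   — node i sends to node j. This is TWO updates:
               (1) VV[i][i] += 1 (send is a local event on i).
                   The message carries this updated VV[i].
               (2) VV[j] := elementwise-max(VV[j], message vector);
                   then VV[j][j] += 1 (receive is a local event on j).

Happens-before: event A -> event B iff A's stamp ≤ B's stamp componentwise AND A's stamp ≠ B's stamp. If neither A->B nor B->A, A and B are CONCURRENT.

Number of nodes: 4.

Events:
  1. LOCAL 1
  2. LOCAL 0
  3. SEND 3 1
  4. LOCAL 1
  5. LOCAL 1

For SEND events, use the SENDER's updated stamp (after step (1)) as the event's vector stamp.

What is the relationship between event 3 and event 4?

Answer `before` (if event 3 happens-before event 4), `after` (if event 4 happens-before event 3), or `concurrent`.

Initial: VV[0]=[0, 0, 0, 0]
Initial: VV[1]=[0, 0, 0, 0]
Initial: VV[2]=[0, 0, 0, 0]
Initial: VV[3]=[0, 0, 0, 0]
Event 1: LOCAL 1: VV[1][1]++ -> VV[1]=[0, 1, 0, 0]
Event 2: LOCAL 0: VV[0][0]++ -> VV[0]=[1, 0, 0, 0]
Event 3: SEND 3->1: VV[3][3]++ -> VV[3]=[0, 0, 0, 1], msg_vec=[0, 0, 0, 1]; VV[1]=max(VV[1],msg_vec) then VV[1][1]++ -> VV[1]=[0, 2, 0, 1]
Event 4: LOCAL 1: VV[1][1]++ -> VV[1]=[0, 3, 0, 1]
Event 5: LOCAL 1: VV[1][1]++ -> VV[1]=[0, 4, 0, 1]
Event 3 stamp: [0, 0, 0, 1]
Event 4 stamp: [0, 3, 0, 1]
[0, 0, 0, 1] <= [0, 3, 0, 1]? True
[0, 3, 0, 1] <= [0, 0, 0, 1]? False
Relation: before

Answer: before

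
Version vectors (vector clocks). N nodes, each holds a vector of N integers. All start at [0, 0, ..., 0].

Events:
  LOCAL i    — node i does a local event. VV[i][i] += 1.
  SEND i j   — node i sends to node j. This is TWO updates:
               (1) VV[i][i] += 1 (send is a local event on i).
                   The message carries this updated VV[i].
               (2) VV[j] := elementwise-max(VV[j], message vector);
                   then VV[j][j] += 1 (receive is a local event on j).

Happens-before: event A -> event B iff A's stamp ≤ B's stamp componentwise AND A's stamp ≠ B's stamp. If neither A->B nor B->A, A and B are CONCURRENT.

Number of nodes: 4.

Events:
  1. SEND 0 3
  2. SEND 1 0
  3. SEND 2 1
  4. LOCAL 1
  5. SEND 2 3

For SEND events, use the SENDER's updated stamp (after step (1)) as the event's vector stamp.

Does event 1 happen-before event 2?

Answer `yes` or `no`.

Initial: VV[0]=[0, 0, 0, 0]
Initial: VV[1]=[0, 0, 0, 0]
Initial: VV[2]=[0, 0, 0, 0]
Initial: VV[3]=[0, 0, 0, 0]
Event 1: SEND 0->3: VV[0][0]++ -> VV[0]=[1, 0, 0, 0], msg_vec=[1, 0, 0, 0]; VV[3]=max(VV[3],msg_vec) then VV[3][3]++ -> VV[3]=[1, 0, 0, 1]
Event 2: SEND 1->0: VV[1][1]++ -> VV[1]=[0, 1, 0, 0], msg_vec=[0, 1, 0, 0]; VV[0]=max(VV[0],msg_vec) then VV[0][0]++ -> VV[0]=[2, 1, 0, 0]
Event 3: SEND 2->1: VV[2][2]++ -> VV[2]=[0, 0, 1, 0], msg_vec=[0, 0, 1, 0]; VV[1]=max(VV[1],msg_vec) then VV[1][1]++ -> VV[1]=[0, 2, 1, 0]
Event 4: LOCAL 1: VV[1][1]++ -> VV[1]=[0, 3, 1, 0]
Event 5: SEND 2->3: VV[2][2]++ -> VV[2]=[0, 0, 2, 0], msg_vec=[0, 0, 2, 0]; VV[3]=max(VV[3],msg_vec) then VV[3][3]++ -> VV[3]=[1, 0, 2, 2]
Event 1 stamp: [1, 0, 0, 0]
Event 2 stamp: [0, 1, 0, 0]
[1, 0, 0, 0] <= [0, 1, 0, 0]? False. Equal? False. Happens-before: False

Answer: no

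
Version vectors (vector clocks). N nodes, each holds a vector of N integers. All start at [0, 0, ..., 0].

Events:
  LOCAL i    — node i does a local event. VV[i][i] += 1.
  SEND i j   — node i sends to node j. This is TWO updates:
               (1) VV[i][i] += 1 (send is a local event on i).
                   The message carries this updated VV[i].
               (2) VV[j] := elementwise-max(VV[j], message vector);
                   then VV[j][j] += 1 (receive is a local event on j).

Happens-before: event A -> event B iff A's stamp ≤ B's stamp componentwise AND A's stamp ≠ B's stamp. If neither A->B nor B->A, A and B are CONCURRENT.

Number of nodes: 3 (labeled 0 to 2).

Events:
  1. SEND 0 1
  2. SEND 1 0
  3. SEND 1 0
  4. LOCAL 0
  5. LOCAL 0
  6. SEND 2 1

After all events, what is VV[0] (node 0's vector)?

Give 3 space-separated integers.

Answer: 5 3 0

Derivation:
Initial: VV[0]=[0, 0, 0]
Initial: VV[1]=[0, 0, 0]
Initial: VV[2]=[0, 0, 0]
Event 1: SEND 0->1: VV[0][0]++ -> VV[0]=[1, 0, 0], msg_vec=[1, 0, 0]; VV[1]=max(VV[1],msg_vec) then VV[1][1]++ -> VV[1]=[1, 1, 0]
Event 2: SEND 1->0: VV[1][1]++ -> VV[1]=[1, 2, 0], msg_vec=[1, 2, 0]; VV[0]=max(VV[0],msg_vec) then VV[0][0]++ -> VV[0]=[2, 2, 0]
Event 3: SEND 1->0: VV[1][1]++ -> VV[1]=[1, 3, 0], msg_vec=[1, 3, 0]; VV[0]=max(VV[0],msg_vec) then VV[0][0]++ -> VV[0]=[3, 3, 0]
Event 4: LOCAL 0: VV[0][0]++ -> VV[0]=[4, 3, 0]
Event 5: LOCAL 0: VV[0][0]++ -> VV[0]=[5, 3, 0]
Event 6: SEND 2->1: VV[2][2]++ -> VV[2]=[0, 0, 1], msg_vec=[0, 0, 1]; VV[1]=max(VV[1],msg_vec) then VV[1][1]++ -> VV[1]=[1, 4, 1]
Final vectors: VV[0]=[5, 3, 0]; VV[1]=[1, 4, 1]; VV[2]=[0, 0, 1]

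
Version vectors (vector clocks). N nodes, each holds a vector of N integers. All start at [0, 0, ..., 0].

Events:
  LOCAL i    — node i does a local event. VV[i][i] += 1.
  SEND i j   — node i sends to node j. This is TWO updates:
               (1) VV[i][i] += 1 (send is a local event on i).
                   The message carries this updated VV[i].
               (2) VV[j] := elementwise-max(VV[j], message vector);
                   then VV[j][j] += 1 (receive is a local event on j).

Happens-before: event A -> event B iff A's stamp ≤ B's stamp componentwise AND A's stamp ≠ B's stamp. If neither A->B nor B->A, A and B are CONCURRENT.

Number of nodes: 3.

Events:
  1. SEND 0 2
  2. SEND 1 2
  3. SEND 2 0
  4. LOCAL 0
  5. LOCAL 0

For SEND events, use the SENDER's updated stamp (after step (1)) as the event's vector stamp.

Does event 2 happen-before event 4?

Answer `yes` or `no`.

Initial: VV[0]=[0, 0, 0]
Initial: VV[1]=[0, 0, 0]
Initial: VV[2]=[0, 0, 0]
Event 1: SEND 0->2: VV[0][0]++ -> VV[0]=[1, 0, 0], msg_vec=[1, 0, 0]; VV[2]=max(VV[2],msg_vec) then VV[2][2]++ -> VV[2]=[1, 0, 1]
Event 2: SEND 1->2: VV[1][1]++ -> VV[1]=[0, 1, 0], msg_vec=[0, 1, 0]; VV[2]=max(VV[2],msg_vec) then VV[2][2]++ -> VV[2]=[1, 1, 2]
Event 3: SEND 2->0: VV[2][2]++ -> VV[2]=[1, 1, 3], msg_vec=[1, 1, 3]; VV[0]=max(VV[0],msg_vec) then VV[0][0]++ -> VV[0]=[2, 1, 3]
Event 4: LOCAL 0: VV[0][0]++ -> VV[0]=[3, 1, 3]
Event 5: LOCAL 0: VV[0][0]++ -> VV[0]=[4, 1, 3]
Event 2 stamp: [0, 1, 0]
Event 4 stamp: [3, 1, 3]
[0, 1, 0] <= [3, 1, 3]? True. Equal? False. Happens-before: True

Answer: yes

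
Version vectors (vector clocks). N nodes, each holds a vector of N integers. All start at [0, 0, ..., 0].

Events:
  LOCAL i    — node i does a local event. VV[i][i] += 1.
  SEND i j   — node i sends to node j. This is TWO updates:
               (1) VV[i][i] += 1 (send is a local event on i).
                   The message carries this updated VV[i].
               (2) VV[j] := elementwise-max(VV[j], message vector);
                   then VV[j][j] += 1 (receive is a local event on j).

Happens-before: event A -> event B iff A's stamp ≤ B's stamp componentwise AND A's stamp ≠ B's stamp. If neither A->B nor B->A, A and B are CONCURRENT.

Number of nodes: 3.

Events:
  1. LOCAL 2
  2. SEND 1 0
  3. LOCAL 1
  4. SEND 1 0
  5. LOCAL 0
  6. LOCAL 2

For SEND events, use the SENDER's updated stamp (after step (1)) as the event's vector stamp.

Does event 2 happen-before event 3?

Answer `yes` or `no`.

Initial: VV[0]=[0, 0, 0]
Initial: VV[1]=[0, 0, 0]
Initial: VV[2]=[0, 0, 0]
Event 1: LOCAL 2: VV[2][2]++ -> VV[2]=[0, 0, 1]
Event 2: SEND 1->0: VV[1][1]++ -> VV[1]=[0, 1, 0], msg_vec=[0, 1, 0]; VV[0]=max(VV[0],msg_vec) then VV[0][0]++ -> VV[0]=[1, 1, 0]
Event 3: LOCAL 1: VV[1][1]++ -> VV[1]=[0, 2, 0]
Event 4: SEND 1->0: VV[1][1]++ -> VV[1]=[0, 3, 0], msg_vec=[0, 3, 0]; VV[0]=max(VV[0],msg_vec) then VV[0][0]++ -> VV[0]=[2, 3, 0]
Event 5: LOCAL 0: VV[0][0]++ -> VV[0]=[3, 3, 0]
Event 6: LOCAL 2: VV[2][2]++ -> VV[2]=[0, 0, 2]
Event 2 stamp: [0, 1, 0]
Event 3 stamp: [0, 2, 0]
[0, 1, 0] <= [0, 2, 0]? True. Equal? False. Happens-before: True

Answer: yes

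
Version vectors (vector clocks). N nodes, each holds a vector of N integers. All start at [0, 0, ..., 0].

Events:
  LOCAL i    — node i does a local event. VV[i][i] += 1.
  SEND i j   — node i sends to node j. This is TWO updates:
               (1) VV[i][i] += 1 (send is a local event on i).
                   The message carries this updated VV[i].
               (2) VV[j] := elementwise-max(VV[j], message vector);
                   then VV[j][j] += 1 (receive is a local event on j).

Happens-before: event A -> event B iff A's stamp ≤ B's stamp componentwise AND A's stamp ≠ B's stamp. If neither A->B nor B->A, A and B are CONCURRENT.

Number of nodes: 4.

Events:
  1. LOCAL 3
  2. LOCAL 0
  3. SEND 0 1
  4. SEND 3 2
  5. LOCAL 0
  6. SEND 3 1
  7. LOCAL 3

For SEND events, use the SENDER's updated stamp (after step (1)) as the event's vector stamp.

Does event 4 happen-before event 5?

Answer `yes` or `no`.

Answer: no

Derivation:
Initial: VV[0]=[0, 0, 0, 0]
Initial: VV[1]=[0, 0, 0, 0]
Initial: VV[2]=[0, 0, 0, 0]
Initial: VV[3]=[0, 0, 0, 0]
Event 1: LOCAL 3: VV[3][3]++ -> VV[3]=[0, 0, 0, 1]
Event 2: LOCAL 0: VV[0][0]++ -> VV[0]=[1, 0, 0, 0]
Event 3: SEND 0->1: VV[0][0]++ -> VV[0]=[2, 0, 0, 0], msg_vec=[2, 0, 0, 0]; VV[1]=max(VV[1],msg_vec) then VV[1][1]++ -> VV[1]=[2, 1, 0, 0]
Event 4: SEND 3->2: VV[3][3]++ -> VV[3]=[0, 0, 0, 2], msg_vec=[0, 0, 0, 2]; VV[2]=max(VV[2],msg_vec) then VV[2][2]++ -> VV[2]=[0, 0, 1, 2]
Event 5: LOCAL 0: VV[0][0]++ -> VV[0]=[3, 0, 0, 0]
Event 6: SEND 3->1: VV[3][3]++ -> VV[3]=[0, 0, 0, 3], msg_vec=[0, 0, 0, 3]; VV[1]=max(VV[1],msg_vec) then VV[1][1]++ -> VV[1]=[2, 2, 0, 3]
Event 7: LOCAL 3: VV[3][3]++ -> VV[3]=[0, 0, 0, 4]
Event 4 stamp: [0, 0, 0, 2]
Event 5 stamp: [3, 0, 0, 0]
[0, 0, 0, 2] <= [3, 0, 0, 0]? False. Equal? False. Happens-before: False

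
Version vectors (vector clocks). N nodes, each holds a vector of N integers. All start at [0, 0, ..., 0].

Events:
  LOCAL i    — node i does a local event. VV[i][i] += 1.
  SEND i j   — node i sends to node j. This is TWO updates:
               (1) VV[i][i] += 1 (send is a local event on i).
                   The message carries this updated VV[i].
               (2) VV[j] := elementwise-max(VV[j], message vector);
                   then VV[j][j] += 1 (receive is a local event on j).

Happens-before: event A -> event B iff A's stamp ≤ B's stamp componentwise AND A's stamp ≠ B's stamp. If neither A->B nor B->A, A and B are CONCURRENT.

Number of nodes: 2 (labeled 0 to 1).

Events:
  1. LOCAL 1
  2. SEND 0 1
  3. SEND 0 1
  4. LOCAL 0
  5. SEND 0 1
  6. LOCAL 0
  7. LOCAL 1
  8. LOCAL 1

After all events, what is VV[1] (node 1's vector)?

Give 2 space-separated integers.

Initial: VV[0]=[0, 0]
Initial: VV[1]=[0, 0]
Event 1: LOCAL 1: VV[1][1]++ -> VV[1]=[0, 1]
Event 2: SEND 0->1: VV[0][0]++ -> VV[0]=[1, 0], msg_vec=[1, 0]; VV[1]=max(VV[1],msg_vec) then VV[1][1]++ -> VV[1]=[1, 2]
Event 3: SEND 0->1: VV[0][0]++ -> VV[0]=[2, 0], msg_vec=[2, 0]; VV[1]=max(VV[1],msg_vec) then VV[1][1]++ -> VV[1]=[2, 3]
Event 4: LOCAL 0: VV[0][0]++ -> VV[0]=[3, 0]
Event 5: SEND 0->1: VV[0][0]++ -> VV[0]=[4, 0], msg_vec=[4, 0]; VV[1]=max(VV[1],msg_vec) then VV[1][1]++ -> VV[1]=[4, 4]
Event 6: LOCAL 0: VV[0][0]++ -> VV[0]=[5, 0]
Event 7: LOCAL 1: VV[1][1]++ -> VV[1]=[4, 5]
Event 8: LOCAL 1: VV[1][1]++ -> VV[1]=[4, 6]
Final vectors: VV[0]=[5, 0]; VV[1]=[4, 6]

Answer: 4 6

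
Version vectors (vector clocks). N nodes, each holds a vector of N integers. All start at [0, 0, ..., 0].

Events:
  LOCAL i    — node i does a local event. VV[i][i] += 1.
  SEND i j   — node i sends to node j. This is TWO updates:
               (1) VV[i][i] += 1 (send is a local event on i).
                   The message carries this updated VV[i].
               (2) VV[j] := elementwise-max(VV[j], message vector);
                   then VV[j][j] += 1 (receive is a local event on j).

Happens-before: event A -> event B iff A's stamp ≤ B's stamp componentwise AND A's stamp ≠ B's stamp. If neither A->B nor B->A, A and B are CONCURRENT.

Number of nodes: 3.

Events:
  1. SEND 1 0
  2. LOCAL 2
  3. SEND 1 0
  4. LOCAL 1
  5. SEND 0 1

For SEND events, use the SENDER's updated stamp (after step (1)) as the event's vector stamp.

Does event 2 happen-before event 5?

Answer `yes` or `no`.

Answer: no

Derivation:
Initial: VV[0]=[0, 0, 0]
Initial: VV[1]=[0, 0, 0]
Initial: VV[2]=[0, 0, 0]
Event 1: SEND 1->0: VV[1][1]++ -> VV[1]=[0, 1, 0], msg_vec=[0, 1, 0]; VV[0]=max(VV[0],msg_vec) then VV[0][0]++ -> VV[0]=[1, 1, 0]
Event 2: LOCAL 2: VV[2][2]++ -> VV[2]=[0, 0, 1]
Event 3: SEND 1->0: VV[1][1]++ -> VV[1]=[0, 2, 0], msg_vec=[0, 2, 0]; VV[0]=max(VV[0],msg_vec) then VV[0][0]++ -> VV[0]=[2, 2, 0]
Event 4: LOCAL 1: VV[1][1]++ -> VV[1]=[0, 3, 0]
Event 5: SEND 0->1: VV[0][0]++ -> VV[0]=[3, 2, 0], msg_vec=[3, 2, 0]; VV[1]=max(VV[1],msg_vec) then VV[1][1]++ -> VV[1]=[3, 4, 0]
Event 2 stamp: [0, 0, 1]
Event 5 stamp: [3, 2, 0]
[0, 0, 1] <= [3, 2, 0]? False. Equal? False. Happens-before: False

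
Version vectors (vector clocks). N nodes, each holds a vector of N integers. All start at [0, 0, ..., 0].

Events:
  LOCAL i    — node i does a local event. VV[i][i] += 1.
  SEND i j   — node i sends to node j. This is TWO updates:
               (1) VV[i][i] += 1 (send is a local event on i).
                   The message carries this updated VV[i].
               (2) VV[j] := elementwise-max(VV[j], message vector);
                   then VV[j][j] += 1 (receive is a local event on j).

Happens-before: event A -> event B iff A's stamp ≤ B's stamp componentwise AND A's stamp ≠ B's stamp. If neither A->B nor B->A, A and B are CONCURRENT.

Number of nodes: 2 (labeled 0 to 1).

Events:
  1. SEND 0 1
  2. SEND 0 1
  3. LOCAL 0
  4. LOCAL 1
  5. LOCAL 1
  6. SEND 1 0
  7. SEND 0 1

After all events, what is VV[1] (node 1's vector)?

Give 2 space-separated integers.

Answer: 5 6

Derivation:
Initial: VV[0]=[0, 0]
Initial: VV[1]=[0, 0]
Event 1: SEND 0->1: VV[0][0]++ -> VV[0]=[1, 0], msg_vec=[1, 0]; VV[1]=max(VV[1],msg_vec) then VV[1][1]++ -> VV[1]=[1, 1]
Event 2: SEND 0->1: VV[0][0]++ -> VV[0]=[2, 0], msg_vec=[2, 0]; VV[1]=max(VV[1],msg_vec) then VV[1][1]++ -> VV[1]=[2, 2]
Event 3: LOCAL 0: VV[0][0]++ -> VV[0]=[3, 0]
Event 4: LOCAL 1: VV[1][1]++ -> VV[1]=[2, 3]
Event 5: LOCAL 1: VV[1][1]++ -> VV[1]=[2, 4]
Event 6: SEND 1->0: VV[1][1]++ -> VV[1]=[2, 5], msg_vec=[2, 5]; VV[0]=max(VV[0],msg_vec) then VV[0][0]++ -> VV[0]=[4, 5]
Event 7: SEND 0->1: VV[0][0]++ -> VV[0]=[5, 5], msg_vec=[5, 5]; VV[1]=max(VV[1],msg_vec) then VV[1][1]++ -> VV[1]=[5, 6]
Final vectors: VV[0]=[5, 5]; VV[1]=[5, 6]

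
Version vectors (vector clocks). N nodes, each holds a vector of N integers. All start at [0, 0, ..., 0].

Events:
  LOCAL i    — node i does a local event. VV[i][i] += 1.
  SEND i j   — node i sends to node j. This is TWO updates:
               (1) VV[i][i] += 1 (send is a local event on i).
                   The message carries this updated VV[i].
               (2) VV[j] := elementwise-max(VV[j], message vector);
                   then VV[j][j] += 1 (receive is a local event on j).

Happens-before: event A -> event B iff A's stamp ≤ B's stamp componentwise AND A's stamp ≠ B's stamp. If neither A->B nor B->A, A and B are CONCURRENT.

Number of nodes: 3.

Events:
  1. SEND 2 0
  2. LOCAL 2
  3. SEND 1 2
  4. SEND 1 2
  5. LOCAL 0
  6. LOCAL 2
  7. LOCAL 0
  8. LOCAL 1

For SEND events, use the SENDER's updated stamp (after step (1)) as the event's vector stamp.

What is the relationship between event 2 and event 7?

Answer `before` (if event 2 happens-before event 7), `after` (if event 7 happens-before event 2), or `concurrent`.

Answer: concurrent

Derivation:
Initial: VV[0]=[0, 0, 0]
Initial: VV[1]=[0, 0, 0]
Initial: VV[2]=[0, 0, 0]
Event 1: SEND 2->0: VV[2][2]++ -> VV[2]=[0, 0, 1], msg_vec=[0, 0, 1]; VV[0]=max(VV[0],msg_vec) then VV[0][0]++ -> VV[0]=[1, 0, 1]
Event 2: LOCAL 2: VV[2][2]++ -> VV[2]=[0, 0, 2]
Event 3: SEND 1->2: VV[1][1]++ -> VV[1]=[0, 1, 0], msg_vec=[0, 1, 0]; VV[2]=max(VV[2],msg_vec) then VV[2][2]++ -> VV[2]=[0, 1, 3]
Event 4: SEND 1->2: VV[1][1]++ -> VV[1]=[0, 2, 0], msg_vec=[0, 2, 0]; VV[2]=max(VV[2],msg_vec) then VV[2][2]++ -> VV[2]=[0, 2, 4]
Event 5: LOCAL 0: VV[0][0]++ -> VV[0]=[2, 0, 1]
Event 6: LOCAL 2: VV[2][2]++ -> VV[2]=[0, 2, 5]
Event 7: LOCAL 0: VV[0][0]++ -> VV[0]=[3, 0, 1]
Event 8: LOCAL 1: VV[1][1]++ -> VV[1]=[0, 3, 0]
Event 2 stamp: [0, 0, 2]
Event 7 stamp: [3, 0, 1]
[0, 0, 2] <= [3, 0, 1]? False
[3, 0, 1] <= [0, 0, 2]? False
Relation: concurrent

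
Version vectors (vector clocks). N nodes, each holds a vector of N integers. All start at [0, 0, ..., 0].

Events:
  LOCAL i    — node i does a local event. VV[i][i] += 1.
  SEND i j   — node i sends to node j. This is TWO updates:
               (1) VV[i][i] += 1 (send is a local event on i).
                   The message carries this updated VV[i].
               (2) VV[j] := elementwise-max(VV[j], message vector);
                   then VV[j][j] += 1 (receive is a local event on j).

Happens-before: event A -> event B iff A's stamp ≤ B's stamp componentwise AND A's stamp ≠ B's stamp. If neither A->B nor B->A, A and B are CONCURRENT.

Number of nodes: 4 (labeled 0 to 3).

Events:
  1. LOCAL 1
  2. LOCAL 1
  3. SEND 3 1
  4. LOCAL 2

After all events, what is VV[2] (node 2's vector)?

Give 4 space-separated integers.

Initial: VV[0]=[0, 0, 0, 0]
Initial: VV[1]=[0, 0, 0, 0]
Initial: VV[2]=[0, 0, 0, 0]
Initial: VV[3]=[0, 0, 0, 0]
Event 1: LOCAL 1: VV[1][1]++ -> VV[1]=[0, 1, 0, 0]
Event 2: LOCAL 1: VV[1][1]++ -> VV[1]=[0, 2, 0, 0]
Event 3: SEND 3->1: VV[3][3]++ -> VV[3]=[0, 0, 0, 1], msg_vec=[0, 0, 0, 1]; VV[1]=max(VV[1],msg_vec) then VV[1][1]++ -> VV[1]=[0, 3, 0, 1]
Event 4: LOCAL 2: VV[2][2]++ -> VV[2]=[0, 0, 1, 0]
Final vectors: VV[0]=[0, 0, 0, 0]; VV[1]=[0, 3, 0, 1]; VV[2]=[0, 0, 1, 0]; VV[3]=[0, 0, 0, 1]

Answer: 0 0 1 0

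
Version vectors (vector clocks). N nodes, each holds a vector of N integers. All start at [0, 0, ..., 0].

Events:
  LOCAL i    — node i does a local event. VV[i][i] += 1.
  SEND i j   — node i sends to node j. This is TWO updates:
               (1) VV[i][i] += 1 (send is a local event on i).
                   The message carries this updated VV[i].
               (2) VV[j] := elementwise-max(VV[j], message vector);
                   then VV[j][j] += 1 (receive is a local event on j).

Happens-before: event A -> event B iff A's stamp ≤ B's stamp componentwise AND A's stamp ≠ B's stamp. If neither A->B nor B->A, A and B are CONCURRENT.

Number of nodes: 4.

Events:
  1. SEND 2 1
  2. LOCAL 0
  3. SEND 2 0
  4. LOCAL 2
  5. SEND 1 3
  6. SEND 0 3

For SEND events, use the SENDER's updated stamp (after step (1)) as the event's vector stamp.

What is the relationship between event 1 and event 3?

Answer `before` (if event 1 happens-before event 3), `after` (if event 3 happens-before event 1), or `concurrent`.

Answer: before

Derivation:
Initial: VV[0]=[0, 0, 0, 0]
Initial: VV[1]=[0, 0, 0, 0]
Initial: VV[2]=[0, 0, 0, 0]
Initial: VV[3]=[0, 0, 0, 0]
Event 1: SEND 2->1: VV[2][2]++ -> VV[2]=[0, 0, 1, 0], msg_vec=[0, 0, 1, 0]; VV[1]=max(VV[1],msg_vec) then VV[1][1]++ -> VV[1]=[0, 1, 1, 0]
Event 2: LOCAL 0: VV[0][0]++ -> VV[0]=[1, 0, 0, 0]
Event 3: SEND 2->0: VV[2][2]++ -> VV[2]=[0, 0, 2, 0], msg_vec=[0, 0, 2, 0]; VV[0]=max(VV[0],msg_vec) then VV[0][0]++ -> VV[0]=[2, 0, 2, 0]
Event 4: LOCAL 2: VV[2][2]++ -> VV[2]=[0, 0, 3, 0]
Event 5: SEND 1->3: VV[1][1]++ -> VV[1]=[0, 2, 1, 0], msg_vec=[0, 2, 1, 0]; VV[3]=max(VV[3],msg_vec) then VV[3][3]++ -> VV[3]=[0, 2, 1, 1]
Event 6: SEND 0->3: VV[0][0]++ -> VV[0]=[3, 0, 2, 0], msg_vec=[3, 0, 2, 0]; VV[3]=max(VV[3],msg_vec) then VV[3][3]++ -> VV[3]=[3, 2, 2, 2]
Event 1 stamp: [0, 0, 1, 0]
Event 3 stamp: [0, 0, 2, 0]
[0, 0, 1, 0] <= [0, 0, 2, 0]? True
[0, 0, 2, 0] <= [0, 0, 1, 0]? False
Relation: before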